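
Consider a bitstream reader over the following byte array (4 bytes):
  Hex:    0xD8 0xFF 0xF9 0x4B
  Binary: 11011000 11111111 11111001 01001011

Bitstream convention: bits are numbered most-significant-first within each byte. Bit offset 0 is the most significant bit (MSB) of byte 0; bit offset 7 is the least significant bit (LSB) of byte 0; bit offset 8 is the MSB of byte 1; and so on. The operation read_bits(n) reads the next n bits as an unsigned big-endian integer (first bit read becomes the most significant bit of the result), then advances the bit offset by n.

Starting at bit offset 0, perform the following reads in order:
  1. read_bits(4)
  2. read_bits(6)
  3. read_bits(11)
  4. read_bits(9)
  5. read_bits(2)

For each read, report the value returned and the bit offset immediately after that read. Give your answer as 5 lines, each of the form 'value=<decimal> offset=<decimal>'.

Answer: value=13 offset=4
value=35 offset=10
value=2047 offset=21
value=82 offset=30
value=3 offset=32

Derivation:
Read 1: bits[0:4] width=4 -> value=13 (bin 1101); offset now 4 = byte 0 bit 4; 28 bits remain
Read 2: bits[4:10] width=6 -> value=35 (bin 100011); offset now 10 = byte 1 bit 2; 22 bits remain
Read 3: bits[10:21] width=11 -> value=2047 (bin 11111111111); offset now 21 = byte 2 bit 5; 11 bits remain
Read 4: bits[21:30] width=9 -> value=82 (bin 001010010); offset now 30 = byte 3 bit 6; 2 bits remain
Read 5: bits[30:32] width=2 -> value=3 (bin 11); offset now 32 = byte 4 bit 0; 0 bits remain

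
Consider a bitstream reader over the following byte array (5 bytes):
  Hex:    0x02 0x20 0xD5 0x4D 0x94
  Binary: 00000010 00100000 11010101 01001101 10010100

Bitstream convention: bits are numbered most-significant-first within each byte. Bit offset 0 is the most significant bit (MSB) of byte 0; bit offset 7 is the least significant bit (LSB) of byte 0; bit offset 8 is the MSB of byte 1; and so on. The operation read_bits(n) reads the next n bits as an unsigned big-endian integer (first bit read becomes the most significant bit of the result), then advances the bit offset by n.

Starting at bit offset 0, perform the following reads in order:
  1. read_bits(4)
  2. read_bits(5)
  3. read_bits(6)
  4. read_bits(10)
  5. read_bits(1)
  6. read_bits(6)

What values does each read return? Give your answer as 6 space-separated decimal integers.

Answer: 0 4 16 426 1 13

Derivation:
Read 1: bits[0:4] width=4 -> value=0 (bin 0000); offset now 4 = byte 0 bit 4; 36 bits remain
Read 2: bits[4:9] width=5 -> value=4 (bin 00100); offset now 9 = byte 1 bit 1; 31 bits remain
Read 3: bits[9:15] width=6 -> value=16 (bin 010000); offset now 15 = byte 1 bit 7; 25 bits remain
Read 4: bits[15:25] width=10 -> value=426 (bin 0110101010); offset now 25 = byte 3 bit 1; 15 bits remain
Read 5: bits[25:26] width=1 -> value=1 (bin 1); offset now 26 = byte 3 bit 2; 14 bits remain
Read 6: bits[26:32] width=6 -> value=13 (bin 001101); offset now 32 = byte 4 bit 0; 8 bits remain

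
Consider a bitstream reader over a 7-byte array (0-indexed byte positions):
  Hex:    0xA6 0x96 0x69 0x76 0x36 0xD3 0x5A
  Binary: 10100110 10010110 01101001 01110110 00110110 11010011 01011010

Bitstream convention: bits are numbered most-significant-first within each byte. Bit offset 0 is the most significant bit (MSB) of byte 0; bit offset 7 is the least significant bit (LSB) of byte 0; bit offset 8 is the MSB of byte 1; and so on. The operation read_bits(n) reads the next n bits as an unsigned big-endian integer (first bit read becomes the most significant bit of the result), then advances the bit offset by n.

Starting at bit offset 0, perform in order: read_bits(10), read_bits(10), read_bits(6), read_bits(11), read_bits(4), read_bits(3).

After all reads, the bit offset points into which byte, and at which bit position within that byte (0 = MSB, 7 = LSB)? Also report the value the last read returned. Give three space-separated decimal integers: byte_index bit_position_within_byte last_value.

Answer: 5 4 5

Derivation:
Read 1: bits[0:10] width=10 -> value=666 (bin 1010011010); offset now 10 = byte 1 bit 2; 46 bits remain
Read 2: bits[10:20] width=10 -> value=358 (bin 0101100110); offset now 20 = byte 2 bit 4; 36 bits remain
Read 3: bits[20:26] width=6 -> value=37 (bin 100101); offset now 26 = byte 3 bit 2; 30 bits remain
Read 4: bits[26:37] width=11 -> value=1734 (bin 11011000110); offset now 37 = byte 4 bit 5; 19 bits remain
Read 5: bits[37:41] width=4 -> value=13 (bin 1101); offset now 41 = byte 5 bit 1; 15 bits remain
Read 6: bits[41:44] width=3 -> value=5 (bin 101); offset now 44 = byte 5 bit 4; 12 bits remain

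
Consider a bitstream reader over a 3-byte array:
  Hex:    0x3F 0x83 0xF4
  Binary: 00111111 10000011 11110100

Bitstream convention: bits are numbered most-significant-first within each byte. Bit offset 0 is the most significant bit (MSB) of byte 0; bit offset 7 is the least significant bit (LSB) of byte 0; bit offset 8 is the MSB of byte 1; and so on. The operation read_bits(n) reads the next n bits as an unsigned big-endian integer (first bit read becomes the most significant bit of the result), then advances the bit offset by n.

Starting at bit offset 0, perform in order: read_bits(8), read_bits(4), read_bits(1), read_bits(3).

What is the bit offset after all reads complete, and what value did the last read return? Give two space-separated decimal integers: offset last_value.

Answer: 16 3

Derivation:
Read 1: bits[0:8] width=8 -> value=63 (bin 00111111); offset now 8 = byte 1 bit 0; 16 bits remain
Read 2: bits[8:12] width=4 -> value=8 (bin 1000); offset now 12 = byte 1 bit 4; 12 bits remain
Read 3: bits[12:13] width=1 -> value=0 (bin 0); offset now 13 = byte 1 bit 5; 11 bits remain
Read 4: bits[13:16] width=3 -> value=3 (bin 011); offset now 16 = byte 2 bit 0; 8 bits remain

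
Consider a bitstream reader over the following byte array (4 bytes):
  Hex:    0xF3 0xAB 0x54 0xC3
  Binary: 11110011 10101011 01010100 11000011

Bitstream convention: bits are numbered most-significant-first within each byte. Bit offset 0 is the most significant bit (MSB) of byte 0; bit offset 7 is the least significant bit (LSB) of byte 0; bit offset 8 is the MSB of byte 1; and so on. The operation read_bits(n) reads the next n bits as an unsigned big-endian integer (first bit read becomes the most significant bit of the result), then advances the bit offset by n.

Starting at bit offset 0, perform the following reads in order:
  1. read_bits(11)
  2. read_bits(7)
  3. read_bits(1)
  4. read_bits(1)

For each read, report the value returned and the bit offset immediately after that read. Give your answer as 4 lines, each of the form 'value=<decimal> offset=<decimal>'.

Answer: value=1949 offset=11
value=45 offset=18
value=0 offset=19
value=1 offset=20

Derivation:
Read 1: bits[0:11] width=11 -> value=1949 (bin 11110011101); offset now 11 = byte 1 bit 3; 21 bits remain
Read 2: bits[11:18] width=7 -> value=45 (bin 0101101); offset now 18 = byte 2 bit 2; 14 bits remain
Read 3: bits[18:19] width=1 -> value=0 (bin 0); offset now 19 = byte 2 bit 3; 13 bits remain
Read 4: bits[19:20] width=1 -> value=1 (bin 1); offset now 20 = byte 2 bit 4; 12 bits remain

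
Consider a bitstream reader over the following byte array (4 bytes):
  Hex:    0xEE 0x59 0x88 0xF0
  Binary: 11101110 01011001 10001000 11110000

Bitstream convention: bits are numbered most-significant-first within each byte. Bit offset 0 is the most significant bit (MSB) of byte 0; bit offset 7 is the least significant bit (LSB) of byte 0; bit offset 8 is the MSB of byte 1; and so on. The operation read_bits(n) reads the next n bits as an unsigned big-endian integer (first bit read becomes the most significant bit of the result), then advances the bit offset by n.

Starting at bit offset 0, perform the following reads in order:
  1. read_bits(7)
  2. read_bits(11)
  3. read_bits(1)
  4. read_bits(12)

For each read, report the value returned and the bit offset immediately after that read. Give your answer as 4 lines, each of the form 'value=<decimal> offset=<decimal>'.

Read 1: bits[0:7] width=7 -> value=119 (bin 1110111); offset now 7 = byte 0 bit 7; 25 bits remain
Read 2: bits[7:18] width=11 -> value=358 (bin 00101100110); offset now 18 = byte 2 bit 2; 14 bits remain
Read 3: bits[18:19] width=1 -> value=0 (bin 0); offset now 19 = byte 2 bit 3; 13 bits remain
Read 4: bits[19:31] width=12 -> value=1144 (bin 010001111000); offset now 31 = byte 3 bit 7; 1 bits remain

Answer: value=119 offset=7
value=358 offset=18
value=0 offset=19
value=1144 offset=31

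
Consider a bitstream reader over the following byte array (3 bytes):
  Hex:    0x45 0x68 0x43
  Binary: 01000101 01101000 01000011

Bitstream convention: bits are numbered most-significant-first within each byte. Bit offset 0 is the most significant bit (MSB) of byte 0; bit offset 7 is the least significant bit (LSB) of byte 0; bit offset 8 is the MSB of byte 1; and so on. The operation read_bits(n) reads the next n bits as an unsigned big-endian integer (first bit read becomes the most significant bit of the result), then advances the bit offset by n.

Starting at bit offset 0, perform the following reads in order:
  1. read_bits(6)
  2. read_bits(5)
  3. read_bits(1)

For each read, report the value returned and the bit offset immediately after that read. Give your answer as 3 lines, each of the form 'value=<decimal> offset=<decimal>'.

Answer: value=17 offset=6
value=11 offset=11
value=0 offset=12

Derivation:
Read 1: bits[0:6] width=6 -> value=17 (bin 010001); offset now 6 = byte 0 bit 6; 18 bits remain
Read 2: bits[6:11] width=5 -> value=11 (bin 01011); offset now 11 = byte 1 bit 3; 13 bits remain
Read 3: bits[11:12] width=1 -> value=0 (bin 0); offset now 12 = byte 1 bit 4; 12 bits remain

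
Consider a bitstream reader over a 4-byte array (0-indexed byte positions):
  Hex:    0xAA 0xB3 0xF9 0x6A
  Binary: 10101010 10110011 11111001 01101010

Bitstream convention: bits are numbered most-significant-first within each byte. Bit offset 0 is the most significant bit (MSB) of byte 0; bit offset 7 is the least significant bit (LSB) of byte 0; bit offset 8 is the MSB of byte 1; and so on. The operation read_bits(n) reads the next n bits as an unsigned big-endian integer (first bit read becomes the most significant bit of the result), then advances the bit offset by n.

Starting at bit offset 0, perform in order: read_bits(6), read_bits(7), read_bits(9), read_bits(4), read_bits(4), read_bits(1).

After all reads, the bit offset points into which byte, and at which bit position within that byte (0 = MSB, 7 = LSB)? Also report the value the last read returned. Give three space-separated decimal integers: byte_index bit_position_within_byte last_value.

Answer: 3 7 1

Derivation:
Read 1: bits[0:6] width=6 -> value=42 (bin 101010); offset now 6 = byte 0 bit 6; 26 bits remain
Read 2: bits[6:13] width=7 -> value=86 (bin 1010110); offset now 13 = byte 1 bit 5; 19 bits remain
Read 3: bits[13:22] width=9 -> value=254 (bin 011111110); offset now 22 = byte 2 bit 6; 10 bits remain
Read 4: bits[22:26] width=4 -> value=5 (bin 0101); offset now 26 = byte 3 bit 2; 6 bits remain
Read 5: bits[26:30] width=4 -> value=10 (bin 1010); offset now 30 = byte 3 bit 6; 2 bits remain
Read 6: bits[30:31] width=1 -> value=1 (bin 1); offset now 31 = byte 3 bit 7; 1 bits remain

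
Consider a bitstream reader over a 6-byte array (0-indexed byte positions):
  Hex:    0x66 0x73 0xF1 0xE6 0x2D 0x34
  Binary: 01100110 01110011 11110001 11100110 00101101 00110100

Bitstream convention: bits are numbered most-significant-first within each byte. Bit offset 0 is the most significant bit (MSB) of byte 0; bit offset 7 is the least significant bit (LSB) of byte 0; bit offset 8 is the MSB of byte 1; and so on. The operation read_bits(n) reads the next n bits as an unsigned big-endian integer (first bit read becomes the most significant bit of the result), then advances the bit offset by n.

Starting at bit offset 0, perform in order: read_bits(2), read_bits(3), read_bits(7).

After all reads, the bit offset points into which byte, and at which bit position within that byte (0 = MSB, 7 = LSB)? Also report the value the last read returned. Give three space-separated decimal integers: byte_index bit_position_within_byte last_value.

Read 1: bits[0:2] width=2 -> value=1 (bin 01); offset now 2 = byte 0 bit 2; 46 bits remain
Read 2: bits[2:5] width=3 -> value=4 (bin 100); offset now 5 = byte 0 bit 5; 43 bits remain
Read 3: bits[5:12] width=7 -> value=103 (bin 1100111); offset now 12 = byte 1 bit 4; 36 bits remain

Answer: 1 4 103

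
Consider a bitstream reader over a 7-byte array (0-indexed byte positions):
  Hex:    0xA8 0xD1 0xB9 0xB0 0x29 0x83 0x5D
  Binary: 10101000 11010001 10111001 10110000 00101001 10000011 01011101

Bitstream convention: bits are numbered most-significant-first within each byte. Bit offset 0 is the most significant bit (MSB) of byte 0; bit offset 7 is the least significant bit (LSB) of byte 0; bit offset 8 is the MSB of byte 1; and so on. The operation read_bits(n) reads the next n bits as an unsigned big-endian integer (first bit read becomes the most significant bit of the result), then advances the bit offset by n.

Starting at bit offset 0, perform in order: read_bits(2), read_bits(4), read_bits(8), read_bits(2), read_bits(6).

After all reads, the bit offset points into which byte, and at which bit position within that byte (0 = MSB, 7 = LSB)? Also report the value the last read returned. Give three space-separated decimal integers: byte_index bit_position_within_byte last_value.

Read 1: bits[0:2] width=2 -> value=2 (bin 10); offset now 2 = byte 0 bit 2; 54 bits remain
Read 2: bits[2:6] width=4 -> value=10 (bin 1010); offset now 6 = byte 0 bit 6; 50 bits remain
Read 3: bits[6:14] width=8 -> value=52 (bin 00110100); offset now 14 = byte 1 bit 6; 42 bits remain
Read 4: bits[14:16] width=2 -> value=1 (bin 01); offset now 16 = byte 2 bit 0; 40 bits remain
Read 5: bits[16:22] width=6 -> value=46 (bin 101110); offset now 22 = byte 2 bit 6; 34 bits remain

Answer: 2 6 46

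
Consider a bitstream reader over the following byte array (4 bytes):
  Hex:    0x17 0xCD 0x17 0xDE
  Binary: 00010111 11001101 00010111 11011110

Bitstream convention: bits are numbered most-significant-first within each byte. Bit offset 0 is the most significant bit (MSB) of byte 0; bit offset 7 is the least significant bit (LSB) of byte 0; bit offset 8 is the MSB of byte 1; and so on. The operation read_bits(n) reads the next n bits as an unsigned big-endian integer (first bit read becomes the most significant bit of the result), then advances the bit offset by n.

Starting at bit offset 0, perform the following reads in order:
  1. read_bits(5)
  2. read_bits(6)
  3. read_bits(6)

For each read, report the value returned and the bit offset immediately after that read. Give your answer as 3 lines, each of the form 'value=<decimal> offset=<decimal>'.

Read 1: bits[0:5] width=5 -> value=2 (bin 00010); offset now 5 = byte 0 bit 5; 27 bits remain
Read 2: bits[5:11] width=6 -> value=62 (bin 111110); offset now 11 = byte 1 bit 3; 21 bits remain
Read 3: bits[11:17] width=6 -> value=26 (bin 011010); offset now 17 = byte 2 bit 1; 15 bits remain

Answer: value=2 offset=5
value=62 offset=11
value=26 offset=17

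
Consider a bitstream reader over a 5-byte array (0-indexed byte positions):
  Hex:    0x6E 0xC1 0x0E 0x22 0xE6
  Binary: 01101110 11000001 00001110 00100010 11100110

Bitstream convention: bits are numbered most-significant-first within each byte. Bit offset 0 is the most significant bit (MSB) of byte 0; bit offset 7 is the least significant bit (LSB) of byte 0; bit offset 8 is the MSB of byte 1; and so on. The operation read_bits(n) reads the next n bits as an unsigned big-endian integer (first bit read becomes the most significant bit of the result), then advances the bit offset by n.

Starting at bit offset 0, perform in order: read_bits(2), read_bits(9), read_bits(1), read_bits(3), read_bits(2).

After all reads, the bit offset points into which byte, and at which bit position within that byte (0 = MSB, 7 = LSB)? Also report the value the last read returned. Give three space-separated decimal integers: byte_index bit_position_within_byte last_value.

Answer: 2 1 2

Derivation:
Read 1: bits[0:2] width=2 -> value=1 (bin 01); offset now 2 = byte 0 bit 2; 38 bits remain
Read 2: bits[2:11] width=9 -> value=374 (bin 101110110); offset now 11 = byte 1 bit 3; 29 bits remain
Read 3: bits[11:12] width=1 -> value=0 (bin 0); offset now 12 = byte 1 bit 4; 28 bits remain
Read 4: bits[12:15] width=3 -> value=0 (bin 000); offset now 15 = byte 1 bit 7; 25 bits remain
Read 5: bits[15:17] width=2 -> value=2 (bin 10); offset now 17 = byte 2 bit 1; 23 bits remain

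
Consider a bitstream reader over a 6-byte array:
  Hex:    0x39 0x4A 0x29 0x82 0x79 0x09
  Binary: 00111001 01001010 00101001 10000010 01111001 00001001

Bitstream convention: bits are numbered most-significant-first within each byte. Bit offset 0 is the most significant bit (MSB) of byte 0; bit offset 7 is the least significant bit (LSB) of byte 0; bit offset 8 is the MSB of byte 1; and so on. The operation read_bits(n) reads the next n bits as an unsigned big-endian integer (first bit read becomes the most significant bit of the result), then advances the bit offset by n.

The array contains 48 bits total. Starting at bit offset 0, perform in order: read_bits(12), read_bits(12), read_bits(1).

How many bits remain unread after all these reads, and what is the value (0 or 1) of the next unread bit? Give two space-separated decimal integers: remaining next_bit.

Read 1: bits[0:12] width=12 -> value=916 (bin 001110010100); offset now 12 = byte 1 bit 4; 36 bits remain
Read 2: bits[12:24] width=12 -> value=2601 (bin 101000101001); offset now 24 = byte 3 bit 0; 24 bits remain
Read 3: bits[24:25] width=1 -> value=1 (bin 1); offset now 25 = byte 3 bit 1; 23 bits remain

Answer: 23 0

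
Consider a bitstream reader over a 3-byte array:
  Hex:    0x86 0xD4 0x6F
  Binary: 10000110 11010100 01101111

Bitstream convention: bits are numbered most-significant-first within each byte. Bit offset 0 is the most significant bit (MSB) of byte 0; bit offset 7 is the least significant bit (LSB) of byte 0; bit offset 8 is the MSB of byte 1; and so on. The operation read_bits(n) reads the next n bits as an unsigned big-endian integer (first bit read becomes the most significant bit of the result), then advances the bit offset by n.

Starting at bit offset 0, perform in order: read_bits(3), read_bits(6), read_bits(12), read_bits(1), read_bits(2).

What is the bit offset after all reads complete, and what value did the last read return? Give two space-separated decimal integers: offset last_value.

Answer: 24 3

Derivation:
Read 1: bits[0:3] width=3 -> value=4 (bin 100); offset now 3 = byte 0 bit 3; 21 bits remain
Read 2: bits[3:9] width=6 -> value=13 (bin 001101); offset now 9 = byte 1 bit 1; 15 bits remain
Read 3: bits[9:21] width=12 -> value=2701 (bin 101010001101); offset now 21 = byte 2 bit 5; 3 bits remain
Read 4: bits[21:22] width=1 -> value=1 (bin 1); offset now 22 = byte 2 bit 6; 2 bits remain
Read 5: bits[22:24] width=2 -> value=3 (bin 11); offset now 24 = byte 3 bit 0; 0 bits remain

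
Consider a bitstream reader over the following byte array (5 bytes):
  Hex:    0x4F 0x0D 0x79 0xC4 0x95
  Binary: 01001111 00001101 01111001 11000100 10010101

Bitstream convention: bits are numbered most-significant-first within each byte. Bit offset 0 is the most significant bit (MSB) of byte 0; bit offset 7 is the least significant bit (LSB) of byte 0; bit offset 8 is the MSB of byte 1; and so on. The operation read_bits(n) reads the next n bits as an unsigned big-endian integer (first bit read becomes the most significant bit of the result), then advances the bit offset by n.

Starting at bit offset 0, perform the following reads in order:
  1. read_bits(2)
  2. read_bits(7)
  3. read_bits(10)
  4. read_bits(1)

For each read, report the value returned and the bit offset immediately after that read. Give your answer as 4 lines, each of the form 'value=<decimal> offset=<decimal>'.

Read 1: bits[0:2] width=2 -> value=1 (bin 01); offset now 2 = byte 0 bit 2; 38 bits remain
Read 2: bits[2:9] width=7 -> value=30 (bin 0011110); offset now 9 = byte 1 bit 1; 31 bits remain
Read 3: bits[9:19] width=10 -> value=107 (bin 0001101011); offset now 19 = byte 2 bit 3; 21 bits remain
Read 4: bits[19:20] width=1 -> value=1 (bin 1); offset now 20 = byte 2 bit 4; 20 bits remain

Answer: value=1 offset=2
value=30 offset=9
value=107 offset=19
value=1 offset=20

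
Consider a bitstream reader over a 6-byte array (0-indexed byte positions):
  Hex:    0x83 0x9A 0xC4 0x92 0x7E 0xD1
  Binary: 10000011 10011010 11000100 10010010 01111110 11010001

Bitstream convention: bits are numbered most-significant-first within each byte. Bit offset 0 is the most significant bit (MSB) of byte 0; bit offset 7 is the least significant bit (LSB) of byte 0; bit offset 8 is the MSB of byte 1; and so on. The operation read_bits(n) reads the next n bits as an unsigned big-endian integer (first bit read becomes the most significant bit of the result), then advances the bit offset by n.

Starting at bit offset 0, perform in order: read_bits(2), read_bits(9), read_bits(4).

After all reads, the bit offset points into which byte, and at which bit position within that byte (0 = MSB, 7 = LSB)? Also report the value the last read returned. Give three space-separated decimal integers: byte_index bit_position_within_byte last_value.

Answer: 1 7 13

Derivation:
Read 1: bits[0:2] width=2 -> value=2 (bin 10); offset now 2 = byte 0 bit 2; 46 bits remain
Read 2: bits[2:11] width=9 -> value=28 (bin 000011100); offset now 11 = byte 1 bit 3; 37 bits remain
Read 3: bits[11:15] width=4 -> value=13 (bin 1101); offset now 15 = byte 1 bit 7; 33 bits remain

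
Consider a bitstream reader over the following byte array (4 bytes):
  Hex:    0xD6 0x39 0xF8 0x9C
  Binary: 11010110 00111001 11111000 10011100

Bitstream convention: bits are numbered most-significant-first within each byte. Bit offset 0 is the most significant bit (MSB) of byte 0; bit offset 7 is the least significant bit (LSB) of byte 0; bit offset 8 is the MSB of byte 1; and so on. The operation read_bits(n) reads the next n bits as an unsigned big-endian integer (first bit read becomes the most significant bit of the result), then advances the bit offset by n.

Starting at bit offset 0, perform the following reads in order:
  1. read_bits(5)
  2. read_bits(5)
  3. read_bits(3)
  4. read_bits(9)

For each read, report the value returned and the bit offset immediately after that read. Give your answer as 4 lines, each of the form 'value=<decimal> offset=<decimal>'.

Read 1: bits[0:5] width=5 -> value=26 (bin 11010); offset now 5 = byte 0 bit 5; 27 bits remain
Read 2: bits[5:10] width=5 -> value=24 (bin 11000); offset now 10 = byte 1 bit 2; 22 bits remain
Read 3: bits[10:13] width=3 -> value=7 (bin 111); offset now 13 = byte 1 bit 5; 19 bits remain
Read 4: bits[13:22] width=9 -> value=126 (bin 001111110); offset now 22 = byte 2 bit 6; 10 bits remain

Answer: value=26 offset=5
value=24 offset=10
value=7 offset=13
value=126 offset=22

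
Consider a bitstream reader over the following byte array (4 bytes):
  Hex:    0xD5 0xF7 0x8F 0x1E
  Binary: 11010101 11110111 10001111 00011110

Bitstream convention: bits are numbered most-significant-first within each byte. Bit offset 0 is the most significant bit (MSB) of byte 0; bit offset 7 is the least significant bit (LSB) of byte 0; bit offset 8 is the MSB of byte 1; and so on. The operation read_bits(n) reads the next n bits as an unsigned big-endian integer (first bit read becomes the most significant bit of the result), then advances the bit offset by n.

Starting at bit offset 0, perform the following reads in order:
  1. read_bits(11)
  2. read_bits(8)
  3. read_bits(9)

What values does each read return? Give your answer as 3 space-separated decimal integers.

Read 1: bits[0:11] width=11 -> value=1711 (bin 11010101111); offset now 11 = byte 1 bit 3; 21 bits remain
Read 2: bits[11:19] width=8 -> value=188 (bin 10111100); offset now 19 = byte 2 bit 3; 13 bits remain
Read 3: bits[19:28] width=9 -> value=241 (bin 011110001); offset now 28 = byte 3 bit 4; 4 bits remain

Answer: 1711 188 241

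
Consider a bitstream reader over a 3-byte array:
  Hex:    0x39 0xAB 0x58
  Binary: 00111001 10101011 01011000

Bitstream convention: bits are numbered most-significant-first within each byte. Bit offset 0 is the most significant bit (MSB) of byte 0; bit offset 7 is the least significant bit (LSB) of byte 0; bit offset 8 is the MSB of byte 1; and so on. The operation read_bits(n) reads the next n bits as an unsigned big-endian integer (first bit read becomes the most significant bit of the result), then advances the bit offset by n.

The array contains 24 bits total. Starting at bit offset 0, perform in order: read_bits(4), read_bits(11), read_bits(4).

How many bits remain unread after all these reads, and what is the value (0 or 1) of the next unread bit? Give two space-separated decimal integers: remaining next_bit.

Read 1: bits[0:4] width=4 -> value=3 (bin 0011); offset now 4 = byte 0 bit 4; 20 bits remain
Read 2: bits[4:15] width=11 -> value=1237 (bin 10011010101); offset now 15 = byte 1 bit 7; 9 bits remain
Read 3: bits[15:19] width=4 -> value=10 (bin 1010); offset now 19 = byte 2 bit 3; 5 bits remain

Answer: 5 1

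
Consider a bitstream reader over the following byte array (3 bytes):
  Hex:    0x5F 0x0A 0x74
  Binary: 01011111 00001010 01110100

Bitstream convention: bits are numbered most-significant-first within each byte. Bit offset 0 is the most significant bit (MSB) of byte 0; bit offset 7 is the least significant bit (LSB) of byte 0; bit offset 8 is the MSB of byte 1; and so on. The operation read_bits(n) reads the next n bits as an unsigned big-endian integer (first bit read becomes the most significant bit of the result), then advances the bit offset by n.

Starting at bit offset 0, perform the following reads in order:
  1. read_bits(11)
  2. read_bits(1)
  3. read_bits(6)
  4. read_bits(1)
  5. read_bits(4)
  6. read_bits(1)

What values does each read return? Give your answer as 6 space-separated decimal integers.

Read 1: bits[0:11] width=11 -> value=760 (bin 01011111000); offset now 11 = byte 1 bit 3; 13 bits remain
Read 2: bits[11:12] width=1 -> value=0 (bin 0); offset now 12 = byte 1 bit 4; 12 bits remain
Read 3: bits[12:18] width=6 -> value=41 (bin 101001); offset now 18 = byte 2 bit 2; 6 bits remain
Read 4: bits[18:19] width=1 -> value=1 (bin 1); offset now 19 = byte 2 bit 3; 5 bits remain
Read 5: bits[19:23] width=4 -> value=10 (bin 1010); offset now 23 = byte 2 bit 7; 1 bits remain
Read 6: bits[23:24] width=1 -> value=0 (bin 0); offset now 24 = byte 3 bit 0; 0 bits remain

Answer: 760 0 41 1 10 0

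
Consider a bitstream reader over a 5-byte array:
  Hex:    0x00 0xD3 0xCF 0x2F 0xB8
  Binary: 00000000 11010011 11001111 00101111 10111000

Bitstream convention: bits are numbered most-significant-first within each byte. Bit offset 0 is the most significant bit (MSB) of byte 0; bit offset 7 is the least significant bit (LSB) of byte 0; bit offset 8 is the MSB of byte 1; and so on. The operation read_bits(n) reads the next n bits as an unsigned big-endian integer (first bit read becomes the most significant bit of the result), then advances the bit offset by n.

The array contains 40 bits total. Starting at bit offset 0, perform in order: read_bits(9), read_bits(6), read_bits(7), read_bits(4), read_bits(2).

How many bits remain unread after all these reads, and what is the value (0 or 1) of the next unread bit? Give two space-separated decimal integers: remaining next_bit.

Answer: 12 1

Derivation:
Read 1: bits[0:9] width=9 -> value=1 (bin 000000001); offset now 9 = byte 1 bit 1; 31 bits remain
Read 2: bits[9:15] width=6 -> value=41 (bin 101001); offset now 15 = byte 1 bit 7; 25 bits remain
Read 3: bits[15:22] width=7 -> value=115 (bin 1110011); offset now 22 = byte 2 bit 6; 18 bits remain
Read 4: bits[22:26] width=4 -> value=12 (bin 1100); offset now 26 = byte 3 bit 2; 14 bits remain
Read 5: bits[26:28] width=2 -> value=2 (bin 10); offset now 28 = byte 3 bit 4; 12 bits remain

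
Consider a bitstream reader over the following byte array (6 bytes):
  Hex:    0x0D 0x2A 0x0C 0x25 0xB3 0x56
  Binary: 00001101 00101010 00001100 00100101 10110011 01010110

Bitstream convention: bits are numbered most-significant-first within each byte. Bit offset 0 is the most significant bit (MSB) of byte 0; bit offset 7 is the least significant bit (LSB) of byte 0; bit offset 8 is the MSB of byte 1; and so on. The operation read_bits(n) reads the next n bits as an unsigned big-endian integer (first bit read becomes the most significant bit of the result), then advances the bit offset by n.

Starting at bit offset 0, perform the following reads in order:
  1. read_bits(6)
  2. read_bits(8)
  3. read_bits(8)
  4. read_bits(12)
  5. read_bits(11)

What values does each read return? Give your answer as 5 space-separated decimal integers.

Answer: 3 74 131 150 1642

Derivation:
Read 1: bits[0:6] width=6 -> value=3 (bin 000011); offset now 6 = byte 0 bit 6; 42 bits remain
Read 2: bits[6:14] width=8 -> value=74 (bin 01001010); offset now 14 = byte 1 bit 6; 34 bits remain
Read 3: bits[14:22] width=8 -> value=131 (bin 10000011); offset now 22 = byte 2 bit 6; 26 bits remain
Read 4: bits[22:34] width=12 -> value=150 (bin 000010010110); offset now 34 = byte 4 bit 2; 14 bits remain
Read 5: bits[34:45] width=11 -> value=1642 (bin 11001101010); offset now 45 = byte 5 bit 5; 3 bits remain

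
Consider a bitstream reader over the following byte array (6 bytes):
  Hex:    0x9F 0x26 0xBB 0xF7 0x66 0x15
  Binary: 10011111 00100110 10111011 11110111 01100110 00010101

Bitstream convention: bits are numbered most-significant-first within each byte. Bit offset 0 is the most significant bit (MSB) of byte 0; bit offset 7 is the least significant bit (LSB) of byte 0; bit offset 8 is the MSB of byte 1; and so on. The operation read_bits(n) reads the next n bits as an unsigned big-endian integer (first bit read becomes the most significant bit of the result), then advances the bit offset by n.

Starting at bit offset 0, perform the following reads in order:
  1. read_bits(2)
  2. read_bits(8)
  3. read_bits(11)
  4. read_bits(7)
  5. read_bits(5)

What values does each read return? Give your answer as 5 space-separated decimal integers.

Read 1: bits[0:2] width=2 -> value=2 (bin 10); offset now 2 = byte 0 bit 2; 46 bits remain
Read 2: bits[2:10] width=8 -> value=124 (bin 01111100); offset now 10 = byte 1 bit 2; 38 bits remain
Read 3: bits[10:21] width=11 -> value=1239 (bin 10011010111); offset now 21 = byte 2 bit 5; 27 bits remain
Read 4: bits[21:28] width=7 -> value=63 (bin 0111111); offset now 28 = byte 3 bit 4; 20 bits remain
Read 5: bits[28:33] width=5 -> value=14 (bin 01110); offset now 33 = byte 4 bit 1; 15 bits remain

Answer: 2 124 1239 63 14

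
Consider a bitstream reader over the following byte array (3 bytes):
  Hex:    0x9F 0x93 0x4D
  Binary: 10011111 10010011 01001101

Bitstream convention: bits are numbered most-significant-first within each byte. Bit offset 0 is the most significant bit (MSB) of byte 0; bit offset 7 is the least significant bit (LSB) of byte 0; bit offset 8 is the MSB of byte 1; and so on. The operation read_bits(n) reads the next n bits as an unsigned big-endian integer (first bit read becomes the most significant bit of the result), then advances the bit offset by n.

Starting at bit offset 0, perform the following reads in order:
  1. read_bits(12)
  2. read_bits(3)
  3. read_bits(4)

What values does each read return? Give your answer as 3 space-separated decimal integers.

Read 1: bits[0:12] width=12 -> value=2553 (bin 100111111001); offset now 12 = byte 1 bit 4; 12 bits remain
Read 2: bits[12:15] width=3 -> value=1 (bin 001); offset now 15 = byte 1 bit 7; 9 bits remain
Read 3: bits[15:19] width=4 -> value=10 (bin 1010); offset now 19 = byte 2 bit 3; 5 bits remain

Answer: 2553 1 10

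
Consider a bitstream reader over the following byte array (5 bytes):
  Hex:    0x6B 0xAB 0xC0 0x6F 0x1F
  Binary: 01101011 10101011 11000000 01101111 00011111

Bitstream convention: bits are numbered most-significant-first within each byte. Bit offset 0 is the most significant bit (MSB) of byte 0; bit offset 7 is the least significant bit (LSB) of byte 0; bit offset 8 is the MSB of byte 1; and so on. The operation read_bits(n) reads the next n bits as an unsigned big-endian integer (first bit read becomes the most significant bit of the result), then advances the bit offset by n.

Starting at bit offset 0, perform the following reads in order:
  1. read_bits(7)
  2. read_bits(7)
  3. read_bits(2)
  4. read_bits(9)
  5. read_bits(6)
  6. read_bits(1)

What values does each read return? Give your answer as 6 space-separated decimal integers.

Read 1: bits[0:7] width=7 -> value=53 (bin 0110101); offset now 7 = byte 0 bit 7; 33 bits remain
Read 2: bits[7:14] width=7 -> value=106 (bin 1101010); offset now 14 = byte 1 bit 6; 26 bits remain
Read 3: bits[14:16] width=2 -> value=3 (bin 11); offset now 16 = byte 2 bit 0; 24 bits remain
Read 4: bits[16:25] width=9 -> value=384 (bin 110000000); offset now 25 = byte 3 bit 1; 15 bits remain
Read 5: bits[25:31] width=6 -> value=55 (bin 110111); offset now 31 = byte 3 bit 7; 9 bits remain
Read 6: bits[31:32] width=1 -> value=1 (bin 1); offset now 32 = byte 4 bit 0; 8 bits remain

Answer: 53 106 3 384 55 1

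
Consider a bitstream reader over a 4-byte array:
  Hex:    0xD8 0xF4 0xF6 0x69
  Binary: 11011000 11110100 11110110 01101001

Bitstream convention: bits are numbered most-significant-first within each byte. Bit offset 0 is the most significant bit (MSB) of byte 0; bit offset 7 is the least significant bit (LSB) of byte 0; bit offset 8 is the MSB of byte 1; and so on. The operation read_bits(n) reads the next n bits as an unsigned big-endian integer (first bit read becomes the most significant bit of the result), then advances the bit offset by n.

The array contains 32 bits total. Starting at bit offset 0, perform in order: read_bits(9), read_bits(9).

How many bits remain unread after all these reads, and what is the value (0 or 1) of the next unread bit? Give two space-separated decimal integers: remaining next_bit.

Answer: 14 1

Derivation:
Read 1: bits[0:9] width=9 -> value=433 (bin 110110001); offset now 9 = byte 1 bit 1; 23 bits remain
Read 2: bits[9:18] width=9 -> value=467 (bin 111010011); offset now 18 = byte 2 bit 2; 14 bits remain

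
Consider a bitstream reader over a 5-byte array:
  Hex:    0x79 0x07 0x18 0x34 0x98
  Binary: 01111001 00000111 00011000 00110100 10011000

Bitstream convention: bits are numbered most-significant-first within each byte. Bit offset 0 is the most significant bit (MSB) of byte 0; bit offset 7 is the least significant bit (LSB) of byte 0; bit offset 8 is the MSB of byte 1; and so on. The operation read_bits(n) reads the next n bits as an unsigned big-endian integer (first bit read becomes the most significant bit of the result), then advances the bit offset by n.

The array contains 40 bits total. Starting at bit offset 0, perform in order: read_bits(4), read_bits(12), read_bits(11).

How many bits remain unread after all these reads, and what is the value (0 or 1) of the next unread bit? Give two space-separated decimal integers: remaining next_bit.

Answer: 13 1

Derivation:
Read 1: bits[0:4] width=4 -> value=7 (bin 0111); offset now 4 = byte 0 bit 4; 36 bits remain
Read 2: bits[4:16] width=12 -> value=2311 (bin 100100000111); offset now 16 = byte 2 bit 0; 24 bits remain
Read 3: bits[16:27] width=11 -> value=193 (bin 00011000001); offset now 27 = byte 3 bit 3; 13 bits remain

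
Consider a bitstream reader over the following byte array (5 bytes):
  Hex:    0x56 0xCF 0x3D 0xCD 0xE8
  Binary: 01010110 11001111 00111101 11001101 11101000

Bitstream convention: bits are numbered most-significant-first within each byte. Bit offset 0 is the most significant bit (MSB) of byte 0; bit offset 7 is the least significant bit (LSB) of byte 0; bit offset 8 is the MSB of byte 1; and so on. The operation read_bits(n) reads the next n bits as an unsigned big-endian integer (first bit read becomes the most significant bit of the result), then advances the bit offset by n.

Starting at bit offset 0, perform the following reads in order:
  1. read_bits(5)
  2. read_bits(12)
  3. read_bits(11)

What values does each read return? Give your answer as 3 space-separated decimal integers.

Answer: 10 3486 988

Derivation:
Read 1: bits[0:5] width=5 -> value=10 (bin 01010); offset now 5 = byte 0 bit 5; 35 bits remain
Read 2: bits[5:17] width=12 -> value=3486 (bin 110110011110); offset now 17 = byte 2 bit 1; 23 bits remain
Read 3: bits[17:28] width=11 -> value=988 (bin 01111011100); offset now 28 = byte 3 bit 4; 12 bits remain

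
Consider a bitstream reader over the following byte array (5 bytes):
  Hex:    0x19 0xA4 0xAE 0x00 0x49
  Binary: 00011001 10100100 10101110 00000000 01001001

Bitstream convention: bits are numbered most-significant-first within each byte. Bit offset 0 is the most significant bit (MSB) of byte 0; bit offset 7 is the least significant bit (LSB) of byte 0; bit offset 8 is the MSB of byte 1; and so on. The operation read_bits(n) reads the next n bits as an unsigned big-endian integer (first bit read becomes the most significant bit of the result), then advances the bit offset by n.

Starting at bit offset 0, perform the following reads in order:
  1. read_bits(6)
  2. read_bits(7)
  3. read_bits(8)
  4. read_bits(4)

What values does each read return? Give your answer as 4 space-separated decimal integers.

Read 1: bits[0:6] width=6 -> value=6 (bin 000110); offset now 6 = byte 0 bit 6; 34 bits remain
Read 2: bits[6:13] width=7 -> value=52 (bin 0110100); offset now 13 = byte 1 bit 5; 27 bits remain
Read 3: bits[13:21] width=8 -> value=149 (bin 10010101); offset now 21 = byte 2 bit 5; 19 bits remain
Read 4: bits[21:25] width=4 -> value=12 (bin 1100); offset now 25 = byte 3 bit 1; 15 bits remain

Answer: 6 52 149 12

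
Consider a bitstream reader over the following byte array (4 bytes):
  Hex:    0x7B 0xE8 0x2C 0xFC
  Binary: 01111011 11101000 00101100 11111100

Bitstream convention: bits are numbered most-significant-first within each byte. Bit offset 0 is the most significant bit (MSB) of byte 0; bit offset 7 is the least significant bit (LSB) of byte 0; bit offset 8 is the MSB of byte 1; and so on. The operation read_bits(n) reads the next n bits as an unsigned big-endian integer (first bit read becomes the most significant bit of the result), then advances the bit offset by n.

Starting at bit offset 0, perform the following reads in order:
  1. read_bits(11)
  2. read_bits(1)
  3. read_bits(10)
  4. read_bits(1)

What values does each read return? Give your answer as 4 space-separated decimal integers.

Answer: 991 0 523 0

Derivation:
Read 1: bits[0:11] width=11 -> value=991 (bin 01111011111); offset now 11 = byte 1 bit 3; 21 bits remain
Read 2: bits[11:12] width=1 -> value=0 (bin 0); offset now 12 = byte 1 bit 4; 20 bits remain
Read 3: bits[12:22] width=10 -> value=523 (bin 1000001011); offset now 22 = byte 2 bit 6; 10 bits remain
Read 4: bits[22:23] width=1 -> value=0 (bin 0); offset now 23 = byte 2 bit 7; 9 bits remain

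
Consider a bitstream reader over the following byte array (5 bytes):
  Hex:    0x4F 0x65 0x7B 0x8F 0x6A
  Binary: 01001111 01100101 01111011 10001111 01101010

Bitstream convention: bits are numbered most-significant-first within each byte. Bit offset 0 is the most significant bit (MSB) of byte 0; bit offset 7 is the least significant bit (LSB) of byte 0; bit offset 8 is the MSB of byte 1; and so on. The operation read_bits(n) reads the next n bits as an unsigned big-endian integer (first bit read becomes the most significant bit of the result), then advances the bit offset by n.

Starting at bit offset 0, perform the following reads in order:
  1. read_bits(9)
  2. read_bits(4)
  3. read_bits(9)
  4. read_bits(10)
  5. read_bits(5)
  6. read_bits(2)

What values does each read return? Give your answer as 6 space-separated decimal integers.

Answer: 158 12 350 911 13 1

Derivation:
Read 1: bits[0:9] width=9 -> value=158 (bin 010011110); offset now 9 = byte 1 bit 1; 31 bits remain
Read 2: bits[9:13] width=4 -> value=12 (bin 1100); offset now 13 = byte 1 bit 5; 27 bits remain
Read 3: bits[13:22] width=9 -> value=350 (bin 101011110); offset now 22 = byte 2 bit 6; 18 bits remain
Read 4: bits[22:32] width=10 -> value=911 (bin 1110001111); offset now 32 = byte 4 bit 0; 8 bits remain
Read 5: bits[32:37] width=5 -> value=13 (bin 01101); offset now 37 = byte 4 bit 5; 3 bits remain
Read 6: bits[37:39] width=2 -> value=1 (bin 01); offset now 39 = byte 4 bit 7; 1 bits remain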